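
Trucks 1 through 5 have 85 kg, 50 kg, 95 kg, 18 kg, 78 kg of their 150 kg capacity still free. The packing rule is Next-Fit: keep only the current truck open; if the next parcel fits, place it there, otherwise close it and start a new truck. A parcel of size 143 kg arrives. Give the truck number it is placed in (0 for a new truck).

Next-Fit only looks at truck 5, which has 78 kg free.
143 kg does not fit, so a new truck is opened.

0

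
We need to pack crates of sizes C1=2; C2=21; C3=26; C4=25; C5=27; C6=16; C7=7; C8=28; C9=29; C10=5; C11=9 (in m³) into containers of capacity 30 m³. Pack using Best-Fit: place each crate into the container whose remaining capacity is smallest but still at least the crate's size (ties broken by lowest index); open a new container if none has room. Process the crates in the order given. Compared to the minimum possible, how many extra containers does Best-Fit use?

Best-Fit: [2,21,7] [26] [25,5] [27] [16,9] [28] [29] → 7 containers.
Total size 195 m³; any packing needs at least ⌈195/30⌉ = 7 containers.
So 7 is already optimal.

0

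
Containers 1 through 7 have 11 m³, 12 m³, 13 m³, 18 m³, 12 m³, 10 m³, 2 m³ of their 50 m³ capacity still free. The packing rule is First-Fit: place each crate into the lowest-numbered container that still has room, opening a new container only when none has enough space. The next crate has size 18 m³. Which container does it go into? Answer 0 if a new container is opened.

4

Containers with room: container 4 (18 m³).
The first with room is container 4.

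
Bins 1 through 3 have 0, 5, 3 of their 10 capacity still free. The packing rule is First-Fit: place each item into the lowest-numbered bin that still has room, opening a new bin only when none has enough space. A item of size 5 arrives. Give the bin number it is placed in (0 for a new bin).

Bins with room: bin 2 (5).
The first with room is bin 2.

2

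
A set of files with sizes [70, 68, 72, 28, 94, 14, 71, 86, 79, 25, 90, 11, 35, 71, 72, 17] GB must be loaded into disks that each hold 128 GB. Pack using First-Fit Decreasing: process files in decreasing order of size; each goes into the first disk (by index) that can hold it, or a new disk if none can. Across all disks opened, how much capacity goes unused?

377

Sorted descending: 94, 90, 86, 79, 72, 72, 71, 71, 70, 68, 35, 28, 25, 17, 14, 11.
Put 94 GB in disk 1; 34 GB remain.
Put 90 GB in disk 2; 38 GB remain.
Put 86 GB in disk 3; 42 GB remain.
Put 79 GB in disk 4; 49 GB remain.
Put 72 GB in disk 5; 56 GB remain.
Put 72 GB in disk 6; 56 GB remain.
Put 71 GB in disk 7; 57 GB remain.
Put 71 GB in disk 8; 57 GB remain.
Put 70 GB in disk 9; 58 GB remain.
Put 68 GB in disk 10; 60 GB remain.
Put 35 GB in disk 2; 3 GB remain.
Put 28 GB in disk 1; 6 GB remain.
Put 25 GB in disk 3; 17 GB remain.
Put 17 GB in disk 3; 0 GB remain.
Put 14 GB in disk 4; 35 GB remain.
Put 11 GB in disk 4; 24 GB remain.
10 disks × 128 GB = 1280 GB; used 903 GB; unused 377 GB.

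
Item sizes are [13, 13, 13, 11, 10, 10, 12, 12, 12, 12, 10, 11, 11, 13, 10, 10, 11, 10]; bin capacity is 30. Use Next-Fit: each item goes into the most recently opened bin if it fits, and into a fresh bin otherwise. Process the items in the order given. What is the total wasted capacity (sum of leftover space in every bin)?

66

Put 13 in bin 1; 17 remain.
Put 13 in bin 1; 4 remain.
Put 13 in bin 2; 17 remain.
Put 11 in bin 2; 6 remain.
Put 10 in bin 3; 20 remain.
Put 10 in bin 3; 10 remain.
Put 12 in bin 4; 18 remain.
Put 12 in bin 4; 6 remain.
Put 12 in bin 5; 18 remain.
Put 12 in bin 5; 6 remain.
Put 10 in bin 6; 20 remain.
Put 11 in bin 6; 9 remain.
Put 11 in bin 7; 19 remain.
Put 13 in bin 7; 6 remain.
Put 10 in bin 8; 20 remain.
Put 10 in bin 8; 10 remain.
Put 11 in bin 9; 19 remain.
Put 10 in bin 9; 9 remain.
9 bins × 30 = 270; used 204; unused 66.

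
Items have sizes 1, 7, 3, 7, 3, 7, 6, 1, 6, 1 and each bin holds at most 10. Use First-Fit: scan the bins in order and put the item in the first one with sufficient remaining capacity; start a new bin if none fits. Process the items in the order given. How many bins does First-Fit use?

1 → bin 1 (remaining 9)
7 → bin 1 (remaining 2)
3 → bin 2 (remaining 7)
7 → bin 2 (remaining 0)
3 → bin 3 (remaining 7)
7 → bin 3 (remaining 0)
6 → bin 4 (remaining 4)
1 → bin 1 (remaining 1)
6 → bin 5 (remaining 4)
1 → bin 1 (remaining 0)

5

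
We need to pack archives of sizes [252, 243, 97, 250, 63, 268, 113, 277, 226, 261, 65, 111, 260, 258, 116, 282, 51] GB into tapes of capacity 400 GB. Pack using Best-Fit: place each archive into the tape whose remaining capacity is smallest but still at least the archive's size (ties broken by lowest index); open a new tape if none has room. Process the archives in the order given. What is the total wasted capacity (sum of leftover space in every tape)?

807

tape 1: place 252 GB, 148 GB left
tape 2: place 243 GB, 157 GB left
tape 1: place 97 GB, 51 GB left
tape 3: place 250 GB, 150 GB left
tape 3: place 63 GB, 87 GB left
tape 4: place 268 GB, 132 GB left
tape 4: place 113 GB, 19 GB left
tape 5: place 277 GB, 123 GB left
tape 6: place 226 GB, 174 GB left
tape 7: place 261 GB, 139 GB left
tape 3: place 65 GB, 22 GB left
tape 5: place 111 GB, 12 GB left
tape 8: place 260 GB, 140 GB left
tape 9: place 258 GB, 142 GB left
tape 7: place 116 GB, 23 GB left
tape 10: place 282 GB, 118 GB left
tape 1: place 51 GB, 0 GB left
10 tapes × 400 GB = 4000 GB; used 3193 GB; unused 807 GB.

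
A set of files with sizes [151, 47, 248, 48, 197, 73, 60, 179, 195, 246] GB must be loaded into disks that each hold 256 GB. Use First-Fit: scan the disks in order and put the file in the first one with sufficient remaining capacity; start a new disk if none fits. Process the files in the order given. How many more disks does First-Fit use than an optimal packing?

First-Fit: [151,47,48] [248] [197] [73,60] [179] [195] [246] → 7 disks.
Total size 1444 GB; any packing needs at least ⌈1444/256⌉ = 6 disks.
An optimal packing achieves that bound: [248] [246] [197,48] [195,60] [179,73] [151,47] → 6 disks.
Excess: 7 − 6 = 1.

1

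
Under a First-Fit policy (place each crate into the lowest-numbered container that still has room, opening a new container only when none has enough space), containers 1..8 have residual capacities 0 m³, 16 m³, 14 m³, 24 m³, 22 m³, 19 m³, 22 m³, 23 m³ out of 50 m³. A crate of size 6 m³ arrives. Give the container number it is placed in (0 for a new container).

2

Containers with room: container 2 (16 m³), container 3 (14 m³), container 4 (24 m³), container 5 (22 m³), container 6 (19 m³), container 7 (22 m³), container 8 (23 m³).
The first with room is container 2.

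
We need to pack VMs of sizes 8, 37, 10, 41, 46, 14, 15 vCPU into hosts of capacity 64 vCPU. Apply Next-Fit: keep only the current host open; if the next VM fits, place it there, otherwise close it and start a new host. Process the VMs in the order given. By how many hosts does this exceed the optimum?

1

Next-Fit: [8,37,10] [41] [46,14] [15] → 4 hosts.
Total size 171 vCPU; any packing needs at least ⌈171/64⌉ = 3 hosts.
An optimal packing achieves that bound: [46,15] [41,14,8] [37,10] → 3 hosts.
Excess: 4 − 3 = 1.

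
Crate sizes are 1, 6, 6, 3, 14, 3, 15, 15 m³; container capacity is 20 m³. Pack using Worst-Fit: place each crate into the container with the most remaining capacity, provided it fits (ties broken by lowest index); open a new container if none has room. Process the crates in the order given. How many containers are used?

4 containers

1 m³ → container 1 (remaining 19 m³)
6 m³ → container 1 (remaining 13 m³)
6 m³ → container 1 (remaining 7 m³)
3 m³ → container 1 (remaining 4 m³)
14 m³ → container 2 (remaining 6 m³)
3 m³ → container 2 (remaining 3 m³)
15 m³ → container 3 (remaining 5 m³)
15 m³ → container 4 (remaining 5 m³)
Final containers: [1,6,6,3] [14,3] [15] [15].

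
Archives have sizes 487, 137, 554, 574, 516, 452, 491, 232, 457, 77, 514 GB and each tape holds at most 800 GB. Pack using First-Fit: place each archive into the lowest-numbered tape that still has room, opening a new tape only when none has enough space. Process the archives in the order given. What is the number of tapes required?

Put 487 GB in tape 1; 313 GB remain.
Put 137 GB in tape 1; 176 GB remain.
Put 554 GB in tape 2; 246 GB remain.
Put 574 GB in tape 3; 226 GB remain.
Put 516 GB in tape 4; 284 GB remain.
Put 452 GB in tape 5; 348 GB remain.
Put 491 GB in tape 6; 309 GB remain.
Put 232 GB in tape 2; 14 GB remain.
Put 457 GB in tape 7; 343 GB remain.
Put 77 GB in tape 1; 99 GB remain.
Put 514 GB in tape 8; 286 GB remain.
Final tapes: [487,137,77] [554,232] [574] [516] [452] [491] [457] [514].

8 tapes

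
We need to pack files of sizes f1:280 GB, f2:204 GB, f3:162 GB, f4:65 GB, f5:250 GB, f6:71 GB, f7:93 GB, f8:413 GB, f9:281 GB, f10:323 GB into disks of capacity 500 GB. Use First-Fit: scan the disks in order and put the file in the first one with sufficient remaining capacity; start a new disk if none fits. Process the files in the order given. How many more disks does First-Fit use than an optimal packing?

0

First-Fit: [280,204] [162,65,250] [71,93,281] [413] [323] → 5 disks.
Total size 2142 GB; any packing needs at least ⌈2142/500⌉ = 5 disks.
So 5 is already optimal.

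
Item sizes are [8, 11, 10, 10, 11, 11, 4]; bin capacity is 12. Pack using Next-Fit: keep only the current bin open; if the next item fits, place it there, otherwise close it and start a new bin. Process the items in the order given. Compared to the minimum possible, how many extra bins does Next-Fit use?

Next-Fit: [8] [11] [10] [10] [11] [11] [4] → 7 bins.
Total size 65; any packing needs at least ⌈65/12⌉ = 6 bins.
An optimal packing achieves that bound: [11] [11] [11] [10] [10] [8,4] → 6 bins.
Excess: 7 − 6 = 1.

1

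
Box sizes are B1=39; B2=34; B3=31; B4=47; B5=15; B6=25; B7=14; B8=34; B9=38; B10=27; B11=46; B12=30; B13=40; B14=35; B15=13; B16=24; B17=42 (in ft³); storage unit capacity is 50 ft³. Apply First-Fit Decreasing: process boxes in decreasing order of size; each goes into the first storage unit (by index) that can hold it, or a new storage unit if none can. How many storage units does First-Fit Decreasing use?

Sorted descending: 47, 46, 42, 40, 39, 38, 35, 34, 34, 31, 30, 27, 25, 24, 15, 14, 13.
47 ft³ → storage unit 1 (remaining 3 ft³)
46 ft³ → storage unit 2 (remaining 4 ft³)
42 ft³ → storage unit 3 (remaining 8 ft³)
40 ft³ → storage unit 4 (remaining 10 ft³)
39 ft³ → storage unit 5 (remaining 11 ft³)
38 ft³ → storage unit 6 (remaining 12 ft³)
35 ft³ → storage unit 7 (remaining 15 ft³)
34 ft³ → storage unit 8 (remaining 16 ft³)
34 ft³ → storage unit 9 (remaining 16 ft³)
31 ft³ → storage unit 10 (remaining 19 ft³)
30 ft³ → storage unit 11 (remaining 20 ft³)
27 ft³ → storage unit 12 (remaining 23 ft³)
25 ft³ → storage unit 13 (remaining 25 ft³)
24 ft³ → storage unit 13 (remaining 1 ft³)
15 ft³ → storage unit 7 (remaining 0 ft³)
14 ft³ → storage unit 8 (remaining 2 ft³)
13 ft³ → storage unit 9 (remaining 3 ft³)
Final storage units: [47] [46] [42] [40] [39] [38] [35,15] [34,14] [34,13] [31] [30] [27] [25,24].

13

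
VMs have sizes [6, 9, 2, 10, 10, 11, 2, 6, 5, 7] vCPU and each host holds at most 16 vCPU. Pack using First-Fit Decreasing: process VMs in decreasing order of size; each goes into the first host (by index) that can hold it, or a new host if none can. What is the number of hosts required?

5

Sorted descending: 11, 10, 10, 9, 7, 6, 6, 5, 2, 2.
Put 11 vCPU in host 1; 5 vCPU remain.
Put 10 vCPU in host 2; 6 vCPU remain.
Put 10 vCPU in host 3; 6 vCPU remain.
Put 9 vCPU in host 4; 7 vCPU remain.
Put 7 vCPU in host 4; 0 vCPU remain.
Put 6 vCPU in host 2; 0 vCPU remain.
Put 6 vCPU in host 3; 0 vCPU remain.
Put 5 vCPU in host 1; 0 vCPU remain.
Put 2 vCPU in host 5; 14 vCPU remain.
Put 2 vCPU in host 5; 12 vCPU remain.
Final hosts: [11,5] [10,6] [10,6] [9,7] [2,2].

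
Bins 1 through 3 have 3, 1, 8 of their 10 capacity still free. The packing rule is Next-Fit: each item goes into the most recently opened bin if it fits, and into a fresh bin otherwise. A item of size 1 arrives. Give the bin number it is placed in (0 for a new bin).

Next-Fit only looks at bin 3, which has 8 free.
1 fits there.

3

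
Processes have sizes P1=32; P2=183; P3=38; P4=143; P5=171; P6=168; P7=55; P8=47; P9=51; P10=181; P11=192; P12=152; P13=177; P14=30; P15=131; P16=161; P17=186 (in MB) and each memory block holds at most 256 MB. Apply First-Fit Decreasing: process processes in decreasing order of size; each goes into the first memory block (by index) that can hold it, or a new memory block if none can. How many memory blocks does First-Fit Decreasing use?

11 memory blocks

Sorted descending: 192, 186, 183, 181, 177, 171, 168, 161, 152, 143, 131, 55, 51, 47, 38, 32, 30.
192 MB → memory block 1 (remaining 64 MB)
186 MB → memory block 2 (remaining 70 MB)
183 MB → memory block 3 (remaining 73 MB)
181 MB → memory block 4 (remaining 75 MB)
177 MB → memory block 5 (remaining 79 MB)
171 MB → memory block 6 (remaining 85 MB)
168 MB → memory block 7 (remaining 88 MB)
161 MB → memory block 8 (remaining 95 MB)
152 MB → memory block 9 (remaining 104 MB)
143 MB → memory block 10 (remaining 113 MB)
131 MB → memory block 11 (remaining 125 MB)
55 MB → memory block 1 (remaining 9 MB)
51 MB → memory block 2 (remaining 19 MB)
47 MB → memory block 3 (remaining 26 MB)
38 MB → memory block 4 (remaining 37 MB)
32 MB → memory block 4 (remaining 5 MB)
30 MB → memory block 5 (remaining 49 MB)
Final memory blocks: [192,55] [186,51] [183,47] [181,38,32] [177,30] [171] [168] [161] [152] [143] [131].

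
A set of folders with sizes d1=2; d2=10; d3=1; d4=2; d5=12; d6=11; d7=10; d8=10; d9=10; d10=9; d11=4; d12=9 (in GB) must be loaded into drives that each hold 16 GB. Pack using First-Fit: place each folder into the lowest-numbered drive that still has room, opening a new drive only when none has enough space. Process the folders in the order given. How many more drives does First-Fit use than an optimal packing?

0

First-Fit: [2,10,1,2] [12,4] [11] [10] [10] [10] [9] [9] → 8 drives.
8 folders exceed 8 GB (half the capacity), and no two of those can share a drive, so at least 8 drives are needed.
So 8 is already optimal.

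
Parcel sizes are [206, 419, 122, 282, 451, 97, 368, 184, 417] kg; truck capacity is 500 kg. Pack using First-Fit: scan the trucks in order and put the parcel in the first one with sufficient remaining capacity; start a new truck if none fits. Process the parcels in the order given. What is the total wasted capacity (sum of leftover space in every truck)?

206 kg → truck 1 (remaining 294 kg)
419 kg → truck 2 (remaining 81 kg)
122 kg → truck 1 (remaining 172 kg)
282 kg → truck 3 (remaining 218 kg)
451 kg → truck 4 (remaining 49 kg)
97 kg → truck 1 (remaining 75 kg)
368 kg → truck 5 (remaining 132 kg)
184 kg → truck 3 (remaining 34 kg)
417 kg → truck 6 (remaining 83 kg)
6 trucks × 500 kg = 3000 kg; used 2546 kg; unused 454 kg.

454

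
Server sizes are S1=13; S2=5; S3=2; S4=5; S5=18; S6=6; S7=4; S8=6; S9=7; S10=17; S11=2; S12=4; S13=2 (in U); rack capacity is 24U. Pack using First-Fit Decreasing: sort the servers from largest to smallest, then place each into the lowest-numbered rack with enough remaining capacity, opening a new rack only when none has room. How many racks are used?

Sorted descending: 18, 17, 13, 7, 6, 6, 5, 5, 4, 4, 2, 2, 2.
rack 1: place 18U, 6U left
rack 2: place 17U, 7U left
rack 3: place 13U, 11U left
rack 2: place 7U, 0U left
rack 1: place 6U, 0U left
rack 3: place 6U, 5U left
rack 3: place 5U, 0U left
rack 4: place 5U, 19U left
rack 4: place 4U, 15U left
rack 4: place 4U, 11U left
rack 4: place 2U, 9U left
rack 4: place 2U, 7U left
rack 4: place 2U, 5U left
Final racks: [18,6] [17,7] [13,6,5] [5,4,4,2,2,2].

4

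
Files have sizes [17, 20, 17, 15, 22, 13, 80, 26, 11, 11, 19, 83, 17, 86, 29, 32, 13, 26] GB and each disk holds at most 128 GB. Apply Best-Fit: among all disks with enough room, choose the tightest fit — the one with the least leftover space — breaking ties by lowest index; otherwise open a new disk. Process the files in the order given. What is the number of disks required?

17 GB → disk 1 (remaining 111 GB)
20 GB → disk 1 (remaining 91 GB)
17 GB → disk 1 (remaining 74 GB)
15 GB → disk 1 (remaining 59 GB)
22 GB → disk 1 (remaining 37 GB)
13 GB → disk 1 (remaining 24 GB)
80 GB → disk 2 (remaining 48 GB)
26 GB → disk 2 (remaining 22 GB)
11 GB → disk 2 (remaining 11 GB)
11 GB → disk 2 (remaining 0 GB)
19 GB → disk 1 (remaining 5 GB)
83 GB → disk 3 (remaining 45 GB)
17 GB → disk 3 (remaining 28 GB)
86 GB → disk 4 (remaining 42 GB)
29 GB → disk 4 (remaining 13 GB)
32 GB → disk 5 (remaining 96 GB)
13 GB → disk 4 (remaining 0 GB)
26 GB → disk 3 (remaining 2 GB)

5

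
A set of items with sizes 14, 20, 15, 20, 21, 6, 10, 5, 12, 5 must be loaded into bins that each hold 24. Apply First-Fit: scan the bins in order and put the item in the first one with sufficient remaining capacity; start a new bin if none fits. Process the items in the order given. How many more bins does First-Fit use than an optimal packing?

First-Fit: [14,6] [20] [15,5] [20] [21] [10,12] [5] → 7 bins.
Total size 128; any packing needs at least ⌈128/24⌉ = 6 bins.
An optimal packing achieves that bound: [21] [20] [20] [15,6] [14,10] [12,5,5] → 6 bins.
Excess: 7 − 6 = 1.

1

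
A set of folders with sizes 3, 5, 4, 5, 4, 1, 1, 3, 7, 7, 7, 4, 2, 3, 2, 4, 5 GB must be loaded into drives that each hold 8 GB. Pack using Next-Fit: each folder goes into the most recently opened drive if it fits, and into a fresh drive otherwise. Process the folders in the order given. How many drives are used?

drive 1: place 3 GB, 5 GB left
drive 1: place 5 GB, 0 GB left
drive 2: place 4 GB, 4 GB left
drive 3: place 5 GB, 3 GB left
drive 4: place 4 GB, 4 GB left
drive 4: place 1 GB, 3 GB left
drive 4: place 1 GB, 2 GB left
drive 5: place 3 GB, 5 GB left
drive 6: place 7 GB, 1 GB left
drive 7: place 7 GB, 1 GB left
drive 8: place 7 GB, 1 GB left
drive 9: place 4 GB, 4 GB left
drive 9: place 2 GB, 2 GB left
drive 10: place 3 GB, 5 GB left
drive 10: place 2 GB, 3 GB left
drive 11: place 4 GB, 4 GB left
drive 12: place 5 GB, 3 GB left
Final drives: [3,5] [4] [5] [4,1,1] [3] [7] [7] [7] [4,2] [3,2] [4] [5].

12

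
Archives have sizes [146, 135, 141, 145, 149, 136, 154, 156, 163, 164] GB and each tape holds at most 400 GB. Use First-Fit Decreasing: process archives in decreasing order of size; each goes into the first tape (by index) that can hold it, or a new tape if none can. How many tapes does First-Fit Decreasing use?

Sorted descending: 164, 163, 156, 154, 149, 146, 145, 141, 136, 135.
164 GB → tape 1 (remaining 236 GB)
163 GB → tape 1 (remaining 73 GB)
156 GB → tape 2 (remaining 244 GB)
154 GB → tape 2 (remaining 90 GB)
149 GB → tape 3 (remaining 251 GB)
146 GB → tape 3 (remaining 105 GB)
145 GB → tape 4 (remaining 255 GB)
141 GB → tape 4 (remaining 114 GB)
136 GB → tape 5 (remaining 264 GB)
135 GB → tape 5 (remaining 129 GB)

5 tapes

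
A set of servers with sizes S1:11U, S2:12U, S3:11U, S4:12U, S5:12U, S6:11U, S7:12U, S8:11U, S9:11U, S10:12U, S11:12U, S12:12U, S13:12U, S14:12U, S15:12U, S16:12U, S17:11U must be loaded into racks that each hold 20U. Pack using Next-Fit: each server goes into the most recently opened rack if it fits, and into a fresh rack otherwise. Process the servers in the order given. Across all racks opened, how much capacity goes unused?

rack 1: place S1 (11U), 9U left
rack 2: place S2 (12U), 8U left
rack 3: place S3 (11U), 9U left
rack 4: place S4 (12U), 8U left
rack 5: place S5 (12U), 8U left
rack 6: place S6 (11U), 9U left
rack 7: place S7 (12U), 8U left
rack 8: place S8 (11U), 9U left
rack 9: place S9 (11U), 9U left
rack 10: place S10 (12U), 8U left
rack 11: place S11 (12U), 8U left
rack 12: place S12 (12U), 8U left
rack 13: place S13 (12U), 8U left
rack 14: place S14 (12U), 8U left
rack 15: place S15 (12U), 8U left
rack 16: place S16 (12U), 8U left
rack 17: place S17 (11U), 9U left
17 racks × 20U = 340U; used 198U; unused 142U.

142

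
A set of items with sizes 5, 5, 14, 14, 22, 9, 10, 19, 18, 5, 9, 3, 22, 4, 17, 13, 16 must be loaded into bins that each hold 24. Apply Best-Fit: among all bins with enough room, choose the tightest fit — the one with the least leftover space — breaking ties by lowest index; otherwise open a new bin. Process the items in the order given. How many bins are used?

10 bins

5 → bin 1 (remaining 19)
5 → bin 1 (remaining 14)
14 → bin 1 (remaining 0)
14 → bin 2 (remaining 10)
22 → bin 3 (remaining 2)
9 → bin 2 (remaining 1)
10 → bin 4 (remaining 14)
19 → bin 5 (remaining 5)
18 → bin 6 (remaining 6)
5 → bin 5 (remaining 0)
9 → bin 4 (remaining 5)
3 → bin 4 (remaining 2)
22 → bin 7 (remaining 2)
4 → bin 6 (remaining 2)
17 → bin 8 (remaining 7)
13 → bin 9 (remaining 11)
16 → bin 10 (remaining 8)
Final bins: [5,5,14] [14,9] [22] [10,9,3] [19,5] [18,4] [22] [17] [13] [16].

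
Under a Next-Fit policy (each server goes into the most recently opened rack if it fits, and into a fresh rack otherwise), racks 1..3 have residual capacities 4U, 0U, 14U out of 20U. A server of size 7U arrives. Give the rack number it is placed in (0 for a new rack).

3

Next-Fit only looks at rack 3, which has 14U free.
7U fits there.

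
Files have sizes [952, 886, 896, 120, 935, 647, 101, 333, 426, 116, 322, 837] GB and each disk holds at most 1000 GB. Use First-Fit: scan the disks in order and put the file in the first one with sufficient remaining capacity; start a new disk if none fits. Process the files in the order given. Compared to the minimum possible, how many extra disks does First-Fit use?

1

First-Fit: [952] [886,101] [896] [120,647,116] [935] [333,426] [322] [837] → 8 disks.
Total size 6571 GB; any packing needs at least ⌈6571/1000⌉ = 7 disks.
An optimal packing achieves that bound: [952] [935] [896,101] [886] [837,120] [647,333] [426,322,116] → 7 disks.
Excess: 8 − 7 = 1.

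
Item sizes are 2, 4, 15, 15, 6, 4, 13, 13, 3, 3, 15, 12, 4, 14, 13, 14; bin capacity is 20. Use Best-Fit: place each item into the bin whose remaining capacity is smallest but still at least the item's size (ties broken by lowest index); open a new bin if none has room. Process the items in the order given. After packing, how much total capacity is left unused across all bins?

50

bin 1: place 2, 18 left
bin 1: place 4, 14 left
bin 2: place 15, 5 left
bin 3: place 15, 5 left
bin 1: place 6, 8 left
bin 2: place 4, 1 left
bin 4: place 13, 7 left
bin 5: place 13, 7 left
bin 3: place 3, 2 left
bin 4: place 3, 4 left
bin 6: place 15, 5 left
bin 7: place 12, 8 left
bin 4: place 4, 0 left
bin 8: place 14, 6 left
bin 9: place 13, 7 left
bin 10: place 14, 6 left
10 bins × 20 = 200; used 150; unused 50.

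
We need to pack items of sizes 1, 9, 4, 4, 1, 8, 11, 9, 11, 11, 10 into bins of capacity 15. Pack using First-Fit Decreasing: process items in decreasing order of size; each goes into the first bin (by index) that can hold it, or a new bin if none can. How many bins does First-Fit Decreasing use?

Sorted descending: 11, 11, 11, 10, 9, 9, 8, 4, 4, 1, 1.
bin 1: place 11, 4 left
bin 2: place 11, 4 left
bin 3: place 11, 4 left
bin 4: place 10, 5 left
bin 5: place 9, 6 left
bin 6: place 9, 6 left
bin 7: place 8, 7 left
bin 1: place 4, 0 left
bin 2: place 4, 0 left
bin 3: place 1, 3 left
bin 3: place 1, 2 left

7 bins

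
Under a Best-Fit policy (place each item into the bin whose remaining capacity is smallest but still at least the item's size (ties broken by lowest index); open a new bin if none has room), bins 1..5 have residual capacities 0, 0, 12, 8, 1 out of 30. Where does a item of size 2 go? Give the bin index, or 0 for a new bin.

4

Bins with room: bin 3 (12), bin 4 (8).
Tightest fit is bin 4 with 8 free.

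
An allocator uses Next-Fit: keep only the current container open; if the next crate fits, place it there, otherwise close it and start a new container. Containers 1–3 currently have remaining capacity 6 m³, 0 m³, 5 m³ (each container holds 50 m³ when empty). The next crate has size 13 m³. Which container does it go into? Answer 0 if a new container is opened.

Next-Fit only looks at container 3, which has 5 m³ free.
13 m³ does not fit, so a new container is opened.

0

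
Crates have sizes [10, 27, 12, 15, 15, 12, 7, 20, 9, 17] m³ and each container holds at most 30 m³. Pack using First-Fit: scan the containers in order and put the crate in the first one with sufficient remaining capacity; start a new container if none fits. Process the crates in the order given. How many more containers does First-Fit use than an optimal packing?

First-Fit: [10,12,7] [27] [15,15] [12,9] [20] [17] → 6 containers.
Total size 144 m³; any packing needs at least ⌈144/30⌉ = 5 containers.
An optimal packing achieves that bound: [27] [20,10] [17,12] [15,15] [12,9,7] → 5 containers.
Excess: 6 − 5 = 1.

1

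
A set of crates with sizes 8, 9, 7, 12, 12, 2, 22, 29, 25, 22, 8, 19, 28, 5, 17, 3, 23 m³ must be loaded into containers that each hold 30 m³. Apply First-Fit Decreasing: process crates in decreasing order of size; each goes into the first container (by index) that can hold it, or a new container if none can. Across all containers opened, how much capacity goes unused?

19

Sorted descending: 29, 28, 25, 23, 22, 22, 19, 17, 12, 12, 9, 8, 8, 7, 5, 3, 2.
container 1: place 29 m³, 1 m³ left
container 2: place 28 m³, 2 m³ left
container 3: place 25 m³, 5 m³ left
container 4: place 23 m³, 7 m³ left
container 5: place 22 m³, 8 m³ left
container 6: place 22 m³, 8 m³ left
container 7: place 19 m³, 11 m³ left
container 8: place 17 m³, 13 m³ left
container 8: place 12 m³, 1 m³ left
container 9: place 12 m³, 18 m³ left
container 7: place 9 m³, 2 m³ left
container 5: place 8 m³, 0 m³ left
container 6: place 8 m³, 0 m³ left
container 4: place 7 m³, 0 m³ left
container 3: place 5 m³, 0 m³ left
container 9: place 3 m³, 15 m³ left
container 2: place 2 m³, 0 m³ left
9 containers × 30 m³ = 270 m³; used 251 m³; unused 19 m³.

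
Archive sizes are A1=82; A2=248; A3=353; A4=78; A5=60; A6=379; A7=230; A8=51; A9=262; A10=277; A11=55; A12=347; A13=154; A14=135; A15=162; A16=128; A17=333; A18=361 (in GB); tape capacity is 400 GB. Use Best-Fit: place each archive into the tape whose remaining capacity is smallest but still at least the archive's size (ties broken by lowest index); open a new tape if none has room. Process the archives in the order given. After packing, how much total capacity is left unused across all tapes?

705

Put A1 (82 GB) in tape 1; 318 GB remain.
Put A2 (248 GB) in tape 1; 70 GB remain.
Put A3 (353 GB) in tape 2; 47 GB remain.
Put A4 (78 GB) in tape 3; 322 GB remain.
Put A5 (60 GB) in tape 1; 10 GB remain.
Put A6 (379 GB) in tape 4; 21 GB remain.
Put A7 (230 GB) in tape 3; 92 GB remain.
Put A8 (51 GB) in tape 3; 41 GB remain.
Put A9 (262 GB) in tape 5; 138 GB remain.
Put A10 (277 GB) in tape 6; 123 GB remain.
Put A11 (55 GB) in tape 6; 68 GB remain.
Put A12 (347 GB) in tape 7; 53 GB remain.
Put A13 (154 GB) in tape 8; 246 GB remain.
Put A14 (135 GB) in tape 5; 3 GB remain.
Put A15 (162 GB) in tape 8; 84 GB remain.
Put A16 (128 GB) in tape 9; 272 GB remain.
Put A17 (333 GB) in tape 10; 67 GB remain.
Put A18 (361 GB) in tape 11; 39 GB remain.
11 tapes × 400 GB = 4400 GB; used 3695 GB; unused 705 GB.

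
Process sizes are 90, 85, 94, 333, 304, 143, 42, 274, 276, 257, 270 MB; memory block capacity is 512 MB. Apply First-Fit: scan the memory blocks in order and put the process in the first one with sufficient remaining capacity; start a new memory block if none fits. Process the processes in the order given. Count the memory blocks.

90 MB → memory block 1 (remaining 422 MB)
85 MB → memory block 1 (remaining 337 MB)
94 MB → memory block 1 (remaining 243 MB)
333 MB → memory block 2 (remaining 179 MB)
304 MB → memory block 3 (remaining 208 MB)
143 MB → memory block 1 (remaining 100 MB)
42 MB → memory block 1 (remaining 58 MB)
274 MB → memory block 4 (remaining 238 MB)
276 MB → memory block 5 (remaining 236 MB)
257 MB → memory block 6 (remaining 255 MB)
270 MB → memory block 7 (remaining 242 MB)

7 memory blocks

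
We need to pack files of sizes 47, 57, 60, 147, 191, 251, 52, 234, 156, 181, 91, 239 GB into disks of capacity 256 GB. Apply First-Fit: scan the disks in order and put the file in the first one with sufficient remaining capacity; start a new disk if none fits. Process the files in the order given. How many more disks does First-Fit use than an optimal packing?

1

First-Fit: [47,57,60,52] [147,91] [191] [251] [234] [156] [181] [239] → 8 disks.
Total size 1706 GB; any packing needs at least ⌈1706/256⌉ = 7 disks.
An optimal packing achieves that bound: [251] [239] [234] [191,60] [181,57] [156,91] [147,52,47] → 7 disks.
Excess: 8 − 7 = 1.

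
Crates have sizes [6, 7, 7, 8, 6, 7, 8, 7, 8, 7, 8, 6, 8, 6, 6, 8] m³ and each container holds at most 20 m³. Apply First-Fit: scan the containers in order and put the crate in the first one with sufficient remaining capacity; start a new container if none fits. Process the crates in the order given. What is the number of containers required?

7

container 1: place 6 m³, 14 m³ left
container 1: place 7 m³, 7 m³ left
container 1: place 7 m³, 0 m³ left
container 2: place 8 m³, 12 m³ left
container 2: place 6 m³, 6 m³ left
container 3: place 7 m³, 13 m³ left
container 3: place 8 m³, 5 m³ left
container 4: place 7 m³, 13 m³ left
container 4: place 8 m³, 5 m³ left
container 5: place 7 m³, 13 m³ left
container 5: place 8 m³, 5 m³ left
container 2: place 6 m³, 0 m³ left
container 6: place 8 m³, 12 m³ left
container 6: place 6 m³, 6 m³ left
container 6: place 6 m³, 0 m³ left
container 7: place 8 m³, 12 m³ left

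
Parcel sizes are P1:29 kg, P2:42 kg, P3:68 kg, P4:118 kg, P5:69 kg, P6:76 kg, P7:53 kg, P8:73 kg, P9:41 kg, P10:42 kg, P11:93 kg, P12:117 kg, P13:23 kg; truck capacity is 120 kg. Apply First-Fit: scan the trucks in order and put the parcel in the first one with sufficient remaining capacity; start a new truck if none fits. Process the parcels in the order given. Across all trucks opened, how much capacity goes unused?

236

truck 1: place P1 (29 kg), 91 kg left
truck 1: place P2 (42 kg), 49 kg left
truck 2: place P3 (68 kg), 52 kg left
truck 3: place P4 (118 kg), 2 kg left
truck 4: place P5 (69 kg), 51 kg left
truck 5: place P6 (76 kg), 44 kg left
truck 6: place P7 (53 kg), 67 kg left
truck 7: place P8 (73 kg), 47 kg left
truck 1: place P9 (41 kg), 8 kg left
truck 2: place P10 (42 kg), 10 kg left
truck 8: place P11 (93 kg), 27 kg left
truck 9: place P12 (117 kg), 3 kg left
truck 4: place P13 (23 kg), 28 kg left
9 trucks × 120 kg = 1080 kg; used 844 kg; unused 236 kg.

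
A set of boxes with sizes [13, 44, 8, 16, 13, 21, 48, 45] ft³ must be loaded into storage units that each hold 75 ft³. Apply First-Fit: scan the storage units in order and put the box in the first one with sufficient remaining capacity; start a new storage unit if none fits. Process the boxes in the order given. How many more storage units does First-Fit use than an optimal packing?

1

First-Fit: [13,44,8] [16,13,21] [48] [45] → 4 storage units.
Total size 208 ft³; any packing needs at least ⌈208/75⌉ = 3 storage units.
An optimal packing achieves that bound: [48,21] [45,16,13] [44,13,8] → 3 storage units.
Excess: 4 − 3 = 1.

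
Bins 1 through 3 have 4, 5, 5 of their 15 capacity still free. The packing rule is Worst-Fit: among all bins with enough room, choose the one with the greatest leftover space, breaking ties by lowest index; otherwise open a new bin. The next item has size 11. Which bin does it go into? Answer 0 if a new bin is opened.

0

No bin has ≥ 11 free, so a new bin is opened.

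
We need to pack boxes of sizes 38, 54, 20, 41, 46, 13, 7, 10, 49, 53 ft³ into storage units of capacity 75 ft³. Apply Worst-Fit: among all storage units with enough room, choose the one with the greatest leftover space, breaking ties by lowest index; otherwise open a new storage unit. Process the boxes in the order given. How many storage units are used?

Put 38 ft³ in storage unit 1; 37 ft³ remain.
Put 54 ft³ in storage unit 2; 21 ft³ remain.
Put 20 ft³ in storage unit 1; 17 ft³ remain.
Put 41 ft³ in storage unit 3; 34 ft³ remain.
Put 46 ft³ in storage unit 4; 29 ft³ remain.
Put 13 ft³ in storage unit 3; 21 ft³ remain.
Put 7 ft³ in storage unit 4; 22 ft³ remain.
Put 10 ft³ in storage unit 4; 12 ft³ remain.
Put 49 ft³ in storage unit 5; 26 ft³ remain.
Put 53 ft³ in storage unit 6; 22 ft³ remain.
Final storage units: [38,20] [54] [41,13] [46,7,10] [49] [53].

6 storage units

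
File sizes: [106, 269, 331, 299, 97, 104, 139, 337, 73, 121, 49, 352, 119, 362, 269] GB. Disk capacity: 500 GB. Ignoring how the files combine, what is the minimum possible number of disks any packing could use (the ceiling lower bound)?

7 disks

Total size = 106 + 269 + 331 + 299 + 97 + 104 + 139 + 337 + 73 + 121 + 49 + 352 + 119 + 362 + 269 = 3027 GB.
⌈3027 / 500⌉ = 7.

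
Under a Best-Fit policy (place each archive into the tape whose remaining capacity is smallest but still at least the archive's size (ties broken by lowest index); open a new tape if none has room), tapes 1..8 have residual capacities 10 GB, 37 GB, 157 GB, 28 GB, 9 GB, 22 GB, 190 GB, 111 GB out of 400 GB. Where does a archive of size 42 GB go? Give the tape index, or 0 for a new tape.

Tapes with room: tape 3 (157 GB), tape 7 (190 GB), tape 8 (111 GB).
Tightest fit is tape 8 with 111 GB free.

8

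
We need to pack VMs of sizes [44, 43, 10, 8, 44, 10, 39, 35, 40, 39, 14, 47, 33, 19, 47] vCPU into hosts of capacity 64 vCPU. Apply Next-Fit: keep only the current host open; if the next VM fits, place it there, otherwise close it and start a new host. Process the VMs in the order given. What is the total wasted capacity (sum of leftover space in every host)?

168

44 vCPU → host 1 (remaining 20 vCPU)
43 vCPU → host 2 (remaining 21 vCPU)
10 vCPU → host 2 (remaining 11 vCPU)
8 vCPU → host 2 (remaining 3 vCPU)
44 vCPU → host 3 (remaining 20 vCPU)
10 vCPU → host 3 (remaining 10 vCPU)
39 vCPU → host 4 (remaining 25 vCPU)
35 vCPU → host 5 (remaining 29 vCPU)
40 vCPU → host 6 (remaining 24 vCPU)
39 vCPU → host 7 (remaining 25 vCPU)
14 vCPU → host 7 (remaining 11 vCPU)
47 vCPU → host 8 (remaining 17 vCPU)
33 vCPU → host 9 (remaining 31 vCPU)
19 vCPU → host 9 (remaining 12 vCPU)
47 vCPU → host 10 (remaining 17 vCPU)
10 hosts × 64 vCPU = 640 vCPU; used 472 vCPU; unused 168 vCPU.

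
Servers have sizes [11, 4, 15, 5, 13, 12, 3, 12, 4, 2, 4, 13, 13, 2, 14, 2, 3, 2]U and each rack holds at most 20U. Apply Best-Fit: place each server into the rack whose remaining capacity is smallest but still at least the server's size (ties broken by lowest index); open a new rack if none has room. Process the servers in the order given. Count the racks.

8 racks

Put 11U in rack 1; 9U remain.
Put 4U in rack 1; 5U remain.
Put 15U in rack 2; 5U remain.
Put 5U in rack 1; 0U remain.
Put 13U in rack 3; 7U remain.
Put 12U in rack 4; 8U remain.
Put 3U in rack 2; 2U remain.
Put 12U in rack 5; 8U remain.
Put 4U in rack 3; 3U remain.
Put 2U in rack 2; 0U remain.
Put 4U in rack 4; 4U remain.
Put 13U in rack 6; 7U remain.
Put 13U in rack 7; 7U remain.
Put 2U in rack 3; 1U remain.
Put 14U in rack 8; 6U remain.
Put 2U in rack 4; 2U remain.
Put 3U in rack 8; 3U remain.
Put 2U in rack 4; 0U remain.
Final racks: [11,4,5] [15,3,2] [13,4,2] [12,4,2,2] [12] [13] [13] [14,3].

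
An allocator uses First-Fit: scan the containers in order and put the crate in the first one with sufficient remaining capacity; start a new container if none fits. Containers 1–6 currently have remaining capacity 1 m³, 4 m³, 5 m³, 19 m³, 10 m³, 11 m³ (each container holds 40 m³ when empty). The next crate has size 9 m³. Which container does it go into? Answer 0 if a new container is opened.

Containers with room: container 4 (19 m³), container 5 (10 m³), container 6 (11 m³).
The first with room is container 4.

4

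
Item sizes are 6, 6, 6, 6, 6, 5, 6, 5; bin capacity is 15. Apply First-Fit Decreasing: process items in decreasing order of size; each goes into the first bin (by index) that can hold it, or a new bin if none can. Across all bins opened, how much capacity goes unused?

Sorted descending: 6, 6, 6, 6, 6, 6, 5, 5.
6 → bin 1 (remaining 9)
6 → bin 1 (remaining 3)
6 → bin 2 (remaining 9)
6 → bin 2 (remaining 3)
6 → bin 3 (remaining 9)
6 → bin 3 (remaining 3)
5 → bin 4 (remaining 10)
5 → bin 4 (remaining 5)
4 bins × 15 = 60; used 46; unused 14.

14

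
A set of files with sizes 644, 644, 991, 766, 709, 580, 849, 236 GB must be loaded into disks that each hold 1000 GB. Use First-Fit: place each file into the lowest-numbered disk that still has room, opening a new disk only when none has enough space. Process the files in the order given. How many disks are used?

644 GB → disk 1 (remaining 356 GB)
644 GB → disk 2 (remaining 356 GB)
991 GB → disk 3 (remaining 9 GB)
766 GB → disk 4 (remaining 234 GB)
709 GB → disk 5 (remaining 291 GB)
580 GB → disk 6 (remaining 420 GB)
849 GB → disk 7 (remaining 151 GB)
236 GB → disk 1 (remaining 120 GB)

7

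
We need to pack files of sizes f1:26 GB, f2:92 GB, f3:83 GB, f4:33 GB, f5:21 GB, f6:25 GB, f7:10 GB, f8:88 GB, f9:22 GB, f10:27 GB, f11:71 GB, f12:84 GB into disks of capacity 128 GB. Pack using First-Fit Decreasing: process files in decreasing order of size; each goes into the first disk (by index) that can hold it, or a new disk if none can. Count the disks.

Sorted descending: 92, 88, 84, 83, 71, 33, 27, 26, 25, 22, 21, 10.
disk 1: place 92 GB, 36 GB left
disk 2: place 88 GB, 40 GB left
disk 3: place 84 GB, 44 GB left
disk 4: place 83 GB, 45 GB left
disk 5: place 71 GB, 57 GB left
disk 1: place 33 GB, 3 GB left
disk 2: place 27 GB, 13 GB left
disk 3: place 26 GB, 18 GB left
disk 4: place 25 GB, 20 GB left
disk 5: place 22 GB, 35 GB left
disk 5: place 21 GB, 14 GB left
disk 2: place 10 GB, 3 GB left

5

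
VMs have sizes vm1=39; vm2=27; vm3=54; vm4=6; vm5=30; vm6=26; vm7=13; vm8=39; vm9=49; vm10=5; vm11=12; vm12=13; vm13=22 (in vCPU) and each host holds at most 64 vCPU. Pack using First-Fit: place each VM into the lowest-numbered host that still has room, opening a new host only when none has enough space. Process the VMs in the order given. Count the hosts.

Put vm1 (39 vCPU) in host 1; 25 vCPU remain.
Put vm2 (27 vCPU) in host 2; 37 vCPU remain.
Put vm3 (54 vCPU) in host 3; 10 vCPU remain.
Put vm4 (6 vCPU) in host 1; 19 vCPU remain.
Put vm5 (30 vCPU) in host 2; 7 vCPU remain.
Put vm6 (26 vCPU) in host 4; 38 vCPU remain.
Put vm7 (13 vCPU) in host 1; 6 vCPU remain.
Put vm8 (39 vCPU) in host 5; 25 vCPU remain.
Put vm9 (49 vCPU) in host 6; 15 vCPU remain.
Put vm10 (5 vCPU) in host 1; 1 vCPU remain.
Put vm11 (12 vCPU) in host 4; 26 vCPU remain.
Put vm12 (13 vCPU) in host 4; 13 vCPU remain.
Put vm13 (22 vCPU) in host 5; 3 vCPU remain.

6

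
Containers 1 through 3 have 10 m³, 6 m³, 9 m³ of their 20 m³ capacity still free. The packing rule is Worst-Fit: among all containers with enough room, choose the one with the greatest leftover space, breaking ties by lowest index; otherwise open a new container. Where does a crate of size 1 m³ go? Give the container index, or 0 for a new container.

1

Containers with room: container 1 (10 m³), container 2 (6 m³), container 3 (9 m³).
Most room is container 1 with 10 m³ free.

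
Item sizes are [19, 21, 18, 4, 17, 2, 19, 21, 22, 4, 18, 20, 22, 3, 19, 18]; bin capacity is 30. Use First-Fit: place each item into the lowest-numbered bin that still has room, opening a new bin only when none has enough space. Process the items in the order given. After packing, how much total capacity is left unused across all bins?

113

19 → bin 1 (remaining 11)
21 → bin 2 (remaining 9)
18 → bin 3 (remaining 12)
4 → bin 1 (remaining 7)
17 → bin 4 (remaining 13)
2 → bin 1 (remaining 5)
19 → bin 5 (remaining 11)
21 → bin 6 (remaining 9)
22 → bin 7 (remaining 8)
4 → bin 1 (remaining 1)
18 → bin 8 (remaining 12)
20 → bin 9 (remaining 10)
22 → bin 10 (remaining 8)
3 → bin 2 (remaining 6)
19 → bin 11 (remaining 11)
18 → bin 12 (remaining 12)
12 bins × 30 = 360; used 247; unused 113.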